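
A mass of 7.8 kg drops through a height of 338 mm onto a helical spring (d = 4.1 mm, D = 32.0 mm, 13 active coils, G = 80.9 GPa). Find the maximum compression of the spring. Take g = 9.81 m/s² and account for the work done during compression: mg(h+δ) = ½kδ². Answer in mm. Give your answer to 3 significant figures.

100 mm

k = Gd⁴/(8D³N_a) = (80.9×10³)(4.1⁴)/(8·32.0³·13) = 6.7081 N/mm
W = mg = 7.8 × 9.81 = 76.518 N
½kδ² − Wδ − Wh = 0 → δ = (W + √(W² + 2kWh))/k
δ = (76.518 + √(5855 + 346985))/6.7081 = (76.518 + 594)/6.7081 = 99.957 mm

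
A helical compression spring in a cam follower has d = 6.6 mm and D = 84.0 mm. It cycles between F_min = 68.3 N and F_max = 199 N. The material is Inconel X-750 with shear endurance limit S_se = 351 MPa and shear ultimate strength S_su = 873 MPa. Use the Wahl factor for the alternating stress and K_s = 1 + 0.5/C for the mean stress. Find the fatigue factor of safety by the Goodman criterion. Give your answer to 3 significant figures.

3.67

C = D/d = 84.0/6.6 = 12.7273; K_W = (4C−1)/(4C−4)+0.615/C = 1.1123; K_s = 1+0.5/C = 1.0393
F_a = (F_max−F_min)/2 = 65.35 N; F_m = (F_max+F_min)/2 = 133.65 N
τ_a = K_W·8F_aD/(πd³) = 1.1123 × 48.622 = 54.081 MPa
τ_m = K_s·8F_mD/(πd³) = 1.0393 × 99.439 = 103.35 MPa
Goodman: 1/n_f = τ_a/S_se + τ_m/S_su = 54.081/351 + 103.35/873 = 0.15408 + 0.11838 = 0.27246
n_f = 1/0.27246 = 3.67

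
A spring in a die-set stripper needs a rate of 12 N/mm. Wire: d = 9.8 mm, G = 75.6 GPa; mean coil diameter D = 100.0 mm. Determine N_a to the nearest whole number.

7

N_a = Gd⁴/(8D³k) = (75.6×10³ × 9.8⁴)/(8 × 100.0³ × 12)
    = 6.9731e+08 / 9.6e+07 = 7.264 → 7 coils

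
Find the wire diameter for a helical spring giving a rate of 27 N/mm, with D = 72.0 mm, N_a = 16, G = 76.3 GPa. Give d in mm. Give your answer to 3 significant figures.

d = (8D³N_a·k / G)^(1/4) = (8·72.0³·16·27 / (76.3×10³))^0.25
  = (16906)^0.25 = 11.4028 mm

11.4 mm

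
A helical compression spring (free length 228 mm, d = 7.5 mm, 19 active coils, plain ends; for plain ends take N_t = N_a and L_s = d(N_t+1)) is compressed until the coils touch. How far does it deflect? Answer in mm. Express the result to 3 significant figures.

N_t = 19; L_s = 7.5·20 = 150 mm
δ_solid = L₀ − L_s = 228 − 150 = 78 mm

78.0 mm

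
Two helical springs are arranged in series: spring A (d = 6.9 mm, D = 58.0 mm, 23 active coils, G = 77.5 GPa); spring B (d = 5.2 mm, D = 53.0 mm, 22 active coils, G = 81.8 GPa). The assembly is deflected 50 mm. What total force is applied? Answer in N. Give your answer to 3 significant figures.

k_A = Gd⁴/(8D³N_a) = (77.5×10³)(6.9⁴)/(8·58.0³·23) = 4.8932 N/mm
k_B = Gd⁴/(8D³N_a) = (81.8×10³)(5.2⁴)/(8·53.0³·22) = 2.2826 N/mm
Series: 1/k_eq = 1/4.8932 + 1/2.2826 = 0.64246; k_eq = 1.5565 N/mm
F = k_eq·δ = 1.5565·50 = 77.825 N

77.8 N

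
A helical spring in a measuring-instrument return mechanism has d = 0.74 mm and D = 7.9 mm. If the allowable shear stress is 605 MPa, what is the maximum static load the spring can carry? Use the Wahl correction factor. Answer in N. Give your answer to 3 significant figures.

C = D/d = 7.9/0.74 = 10.6757
K_W = (4C−1)/(4C−4) + 0.615/C = 41.703/38.703 + 0.0576 = 1.1351
τ_max = K·8FD/(πd³) → F_max = τ_allow·πd³/(8DK)
F_max = 605·π·0.74³/(8·7.9·1.1351) = 770.19/71.74 = 10.736 N

10.7 N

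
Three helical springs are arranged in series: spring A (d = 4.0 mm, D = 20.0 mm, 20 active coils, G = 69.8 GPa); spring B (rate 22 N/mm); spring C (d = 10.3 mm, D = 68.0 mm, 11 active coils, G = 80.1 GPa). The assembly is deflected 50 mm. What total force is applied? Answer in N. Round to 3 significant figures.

k_A = Gd⁴/(8D³N_a) = (69.8×10³)(4.0⁴)/(8·20.0³·20) = 13.96 N/mm
k_C = Gd⁴/(8D³N_a) = (80.1×10³)(10.3⁴)/(8·68.0³·11) = 32.582 N/mm
Series: 1/k_eq = 1/13.96 + 1/22 + 1/32.582 = 0.14778; k_eq = 6.7668 N/mm
F = k_eq·δ = 6.7668·50 = 338.34 N

338 N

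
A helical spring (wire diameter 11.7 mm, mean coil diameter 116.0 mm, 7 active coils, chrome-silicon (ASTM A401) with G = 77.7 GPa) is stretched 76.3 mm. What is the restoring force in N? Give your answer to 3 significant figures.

1270 N

k = Gd⁴/(8D³N_a) = (77.7×10³)(11.7⁴)/(8·116.0³·7) = 16.657 N/mm
F = k·δ = 16.657 × 76.3 = 1270.9 N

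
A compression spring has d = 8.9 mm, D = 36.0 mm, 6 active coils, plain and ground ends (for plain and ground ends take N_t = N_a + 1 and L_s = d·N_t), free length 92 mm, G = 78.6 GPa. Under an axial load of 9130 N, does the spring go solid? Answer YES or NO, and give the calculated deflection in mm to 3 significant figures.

YES, δ = 41.5 mm

k = Gd⁴/(8D³N_a) = (78.6×10³)(8.9⁴)/(8·36.0³·6) = 220.21 N/mm
N_t = 7; L_s = 8.9·7 = 62.3 mm; δ_solid = L₀ − L_s = 92 − 62.3 = 29.7 mm
δ = F/k = 9130/220.21 = 41.461 mm
δ ≥ δ_solid → spring goes solid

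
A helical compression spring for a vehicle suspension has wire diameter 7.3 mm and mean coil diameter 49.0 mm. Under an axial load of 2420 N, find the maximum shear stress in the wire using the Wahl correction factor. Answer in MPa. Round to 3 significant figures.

Spring index C = D/d = 49.0/7.3 = 6.7123
K_W = (4C−1)/(4C−4) + 0.615/C = 25.849/22.849 + 0.0916 = 1.2229
τ₀ = 8FD/(πd³) = 8·2420·49.0/(π·7.3³) = 948640/1222.1 = 776.22 MPa
τ_max = K·τ₀ = 1.2229 × 776.22 = 949.25 MPa

949 MPa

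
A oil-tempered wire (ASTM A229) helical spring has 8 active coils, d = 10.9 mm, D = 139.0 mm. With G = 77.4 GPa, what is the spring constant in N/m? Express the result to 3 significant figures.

k = Gd⁴/(8D³N_a) = (77.4×10³ × 10.9⁴) / (8 × 139.0³ × 8)
  = 1.09256e+09 / 1.7188e+08 = 6.3566 N/mm = 6356.6 N/m

6360 N/m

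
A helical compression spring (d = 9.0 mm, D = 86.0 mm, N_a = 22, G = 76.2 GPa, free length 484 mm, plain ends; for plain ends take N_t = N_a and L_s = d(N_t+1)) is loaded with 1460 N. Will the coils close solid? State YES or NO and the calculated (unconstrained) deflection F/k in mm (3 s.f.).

k = Gd⁴/(8D³N_a) = (76.2×10³)(9.0⁴)/(8·86.0³·22) = 4.466 N/mm
N_t = 22; L_s = 9.0·23 = 207 mm; δ_solid = L₀ − L_s = 484 − 207 = 277 mm
δ = F/k = 1460/4.466 = 326.92 mm
δ ≥ δ_solid → spring goes solid

YES, δ = 327 mm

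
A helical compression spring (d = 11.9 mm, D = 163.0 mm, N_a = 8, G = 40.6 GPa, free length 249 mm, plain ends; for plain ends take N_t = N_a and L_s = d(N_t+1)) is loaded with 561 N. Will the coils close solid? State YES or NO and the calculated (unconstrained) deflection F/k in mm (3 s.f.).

k = Gd⁴/(8D³N_a) = (40.6×10³)(11.9⁴)/(8·163.0³·8) = 2.9375 N/mm
N_t = 8; L_s = 11.9·9 = 107.1 mm; δ_solid = L₀ − L_s = 249 − 107.1 = 141.9 mm
δ = F/k = 561/2.9375 = 190.98 mm
δ ≥ δ_solid → spring goes solid

YES, δ = 191 mm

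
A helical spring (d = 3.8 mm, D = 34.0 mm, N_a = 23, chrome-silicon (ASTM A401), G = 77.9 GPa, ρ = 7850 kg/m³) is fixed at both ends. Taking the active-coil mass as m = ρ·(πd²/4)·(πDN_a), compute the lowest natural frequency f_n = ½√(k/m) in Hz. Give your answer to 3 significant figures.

k = Gd⁴/(8D³N_a) = (77.9×10³)(3.8⁴)/(8·34.0³·23) = 2.246 N/mm = 2246 N/m
Wire length L = πDN_a = π·34.0·23 = 2456.7 mm
m = ρ·(πd²/4)·L = 7850 × 11.341×10⁻⁶ m² × 2.4567 m = 0.21872 kg
f_n = ½√(k/m) = 0.5·√(2246/0.21872) = 0.5·√(10269) = 50.668 Hz

50.7 Hz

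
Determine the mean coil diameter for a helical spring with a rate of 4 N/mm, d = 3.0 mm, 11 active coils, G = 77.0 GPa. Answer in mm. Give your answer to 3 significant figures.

D = (Gd⁴/(8N_a·k))^(1/3) = (77.0×10³·3.0⁴/(8·11·4))^(1/3)
  = (17718.8)^(1/3) = 26.0702 mm

26.1 mm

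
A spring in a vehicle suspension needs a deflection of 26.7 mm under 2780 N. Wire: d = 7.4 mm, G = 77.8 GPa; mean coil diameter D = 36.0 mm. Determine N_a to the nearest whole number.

Required rate k = F/δ = 2780/26.7 = 104.12 N/mm
N_a = Gd⁴/(8D³k) = (77.8×10³ × 7.4⁴)/(8 × 36.0³ × 104.12)
    = 2.33296e+08 / 3.88625e+07 = 6.003 → 6 coils

6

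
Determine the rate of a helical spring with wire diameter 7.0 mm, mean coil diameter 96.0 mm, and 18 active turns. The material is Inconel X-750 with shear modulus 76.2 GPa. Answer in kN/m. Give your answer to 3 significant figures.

1.44 kN/m

k = Gd⁴/(8D³N_a) = (76.2×10³ × 7.0⁴) / (8 × 96.0³ × 18)
  = 1.82956e+08 / 1.27402e+08 = 1.4361 N/mm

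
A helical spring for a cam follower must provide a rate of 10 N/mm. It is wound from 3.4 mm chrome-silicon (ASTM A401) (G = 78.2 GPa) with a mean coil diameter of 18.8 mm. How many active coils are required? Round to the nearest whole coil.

N_a = Gd⁴/(8D³k) = (78.2×10³ × 3.4⁴)/(8 × 18.8³ × 10)
    = 1.04501e+07 / 531574 = 19.66 → 20 coils

20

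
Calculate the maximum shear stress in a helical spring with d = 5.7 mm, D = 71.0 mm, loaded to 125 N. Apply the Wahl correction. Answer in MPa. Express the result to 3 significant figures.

136 MPa

Spring index C = D/d = 71.0/5.7 = 12.4561
K_W = (4C−1)/(4C−4) + 0.615/C = 48.825/45.825 + 0.0494 = 1.1148
τ₀ = 8FD/(πd³) = 8·125·71.0/(π·5.7³) = 71000/581.8 = 122.03 MPa
τ_max = K·τ₀ = 1.1148 × 122.03 = 136.05 MPa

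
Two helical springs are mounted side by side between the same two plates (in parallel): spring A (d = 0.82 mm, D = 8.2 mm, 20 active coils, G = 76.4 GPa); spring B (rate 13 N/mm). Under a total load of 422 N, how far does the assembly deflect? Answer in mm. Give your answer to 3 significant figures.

k_A = Gd⁴/(8D³N_a) = (76.4×10³)(0.82⁴)/(8·8.2³·20) = 0.39155 N/mm
Parallel: k_eq = 0.39155 + 13 = 13.392 N/mm
δ = F/k_eq = 422/13.392 = 31.512 mm

31.5 mm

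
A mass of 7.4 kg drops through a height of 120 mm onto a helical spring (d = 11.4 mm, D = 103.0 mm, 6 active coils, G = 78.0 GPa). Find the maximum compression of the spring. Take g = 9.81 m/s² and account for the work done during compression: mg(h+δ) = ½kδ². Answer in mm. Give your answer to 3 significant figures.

k = Gd⁴/(8D³N_a) = (78.0×10³)(11.4⁴)/(8·103.0³·6) = 25.117 N/mm
W = mg = 7.4 × 9.81 = 72.594 N
½kδ² − Wδ − Wh = 0 → δ = (W + √(W² + 2kWh))/k
δ = (72.594 + √(5269.9 + 437596))/25.117 = (72.594 + 665.48)/25.117 = 29.386 mm

29.4 mm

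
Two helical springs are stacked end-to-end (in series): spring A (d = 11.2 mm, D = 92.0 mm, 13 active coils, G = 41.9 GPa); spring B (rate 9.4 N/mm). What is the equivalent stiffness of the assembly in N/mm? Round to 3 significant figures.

4.36 N/mm

k_A = Gd⁴/(8D³N_a) = (41.9×10³)(11.2⁴)/(8·92.0³·13) = 8.1412 N/mm
Series: 1/k_eq = 1/8.1412 + 1/9.4 = 0.22921; k_eq = 4.3627 N/mm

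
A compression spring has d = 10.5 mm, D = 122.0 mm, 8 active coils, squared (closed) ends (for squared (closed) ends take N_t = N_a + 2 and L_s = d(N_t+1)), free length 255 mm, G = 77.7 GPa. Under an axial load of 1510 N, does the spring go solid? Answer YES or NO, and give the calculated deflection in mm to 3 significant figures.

YES, δ = 186 mm

k = Gd⁴/(8D³N_a) = (77.7×10³)(10.5⁴)/(8·122.0³·8) = 8.1268 N/mm
N_t = 10; L_s = 10.5·11 = 115.5 mm; δ_solid = L₀ − L_s = 255 − 115.5 = 139.5 mm
δ = F/k = 1510/8.1268 = 185.81 mm
δ ≥ δ_solid → spring goes solid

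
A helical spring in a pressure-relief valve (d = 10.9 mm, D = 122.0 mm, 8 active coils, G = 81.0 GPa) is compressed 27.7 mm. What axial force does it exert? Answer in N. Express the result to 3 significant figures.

k = Gd⁴/(8D³N_a) = (81.0×10³)(10.9⁴)/(8·122.0³·8) = 9.8386 N/mm
F = k·δ = 9.8386 × 27.7 = 272.53 N

273 N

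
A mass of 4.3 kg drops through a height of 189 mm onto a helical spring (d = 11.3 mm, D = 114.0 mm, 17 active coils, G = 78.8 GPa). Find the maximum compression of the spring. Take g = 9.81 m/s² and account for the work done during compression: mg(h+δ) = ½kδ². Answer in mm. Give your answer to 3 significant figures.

57.1 mm

k = Gd⁴/(8D³N_a) = (78.8×10³)(11.3⁴)/(8·114.0³·17) = 6.3766 N/mm
W = mg = 4.3 × 9.81 = 42.183 N
½kδ² − Wδ − Wh = 0 → δ = (W + √(W² + 2kWh))/k
δ = (42.183 + √(1779.4 + 101675))/6.3766 = (42.183 + 321.64)/6.3766 = 57.057 mm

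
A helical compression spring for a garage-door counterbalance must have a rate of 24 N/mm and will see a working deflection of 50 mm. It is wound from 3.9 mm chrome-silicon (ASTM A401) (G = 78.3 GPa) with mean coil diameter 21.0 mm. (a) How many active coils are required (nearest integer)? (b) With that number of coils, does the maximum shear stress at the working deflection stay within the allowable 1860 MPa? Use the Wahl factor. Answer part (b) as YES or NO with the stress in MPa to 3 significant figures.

(a) 10 coils; (b) YES, τ_max = 1420 MPa

N_a = Gd⁴/(8D³k) = (78.3×10³)(3.9⁴)/(8·21.0³·24) = 10.19 → N_a = 10
Actual rate k = Gd⁴/(8D³·10) = 24.45 N/mm
Working load F = kδ = 24.45·50 = 1222.5 N
C = 21.0/3.9 = 5.3846; K_W = (4C−1)/(4C−4)+0.615/C = 1.2853
τ_max = K_W·8FD/(πd³) = 1.2853·1102.1 = 1416.4 MPa
τ_max ≤ 1860 MPa → acceptable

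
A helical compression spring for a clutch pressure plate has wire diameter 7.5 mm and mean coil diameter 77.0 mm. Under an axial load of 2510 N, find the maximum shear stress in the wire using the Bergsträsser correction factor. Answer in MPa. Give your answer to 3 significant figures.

Spring index C = D/d = 77.0/7.5 = 10.2667
K_B = (4C+2)/(4C−3) = 43.067/38.067 = 1.1313
τ₀ = 8FD/(πd³) = 8·2510·77.0/(π·7.5³) = 1.54616e+06/1325.4 = 1166.6 MPa
τ_max = K·τ₀ = 1.1313 × 1166.6 = 1319.8 MPa

1320 MPa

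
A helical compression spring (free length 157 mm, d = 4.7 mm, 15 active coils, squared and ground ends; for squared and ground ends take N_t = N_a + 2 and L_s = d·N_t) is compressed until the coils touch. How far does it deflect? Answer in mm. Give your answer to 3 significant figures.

N_t = 17; L_s = 4.7·17 = 79.9 mm
δ_solid = L₀ − L_s = 157 − 79.9 = 77.1 mm

77.1 mm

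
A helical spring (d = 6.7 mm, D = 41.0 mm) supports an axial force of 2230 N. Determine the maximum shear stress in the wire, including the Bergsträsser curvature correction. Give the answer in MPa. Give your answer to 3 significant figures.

Spring index C = D/d = 41.0/6.7 = 6.1194
K_B = (4C+2)/(4C−3) = 26.478/21.478 = 1.2328
τ₀ = 8FD/(πd³) = 8·2230·41.0/(π·6.7³) = 731440/944.87 = 774.11 MPa
τ_max = K·τ₀ = 1.2328 × 774.11 = 954.33 MPa

954 MPa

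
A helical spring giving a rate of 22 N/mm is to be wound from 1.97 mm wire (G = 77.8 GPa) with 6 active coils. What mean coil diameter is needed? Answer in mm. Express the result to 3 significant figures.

10.4 mm

D = (Gd⁴/(8N_a·k))^(1/3) = (77.8×10³·1.97⁴/(8·6·22))^(1/3)
  = (1109.64)^(1/3) = 10.3529 mm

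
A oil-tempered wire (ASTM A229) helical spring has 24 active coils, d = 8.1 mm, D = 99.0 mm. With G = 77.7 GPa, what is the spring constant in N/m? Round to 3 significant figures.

k = Gd⁴/(8D³N_a) = (77.7×10³ × 8.1⁴) / (8 × 99.0³ × 24)
  = 3.34473e+08 / 1.86297e+08 = 1.7954 N/mm = 1795.4 N/m

1800 N/m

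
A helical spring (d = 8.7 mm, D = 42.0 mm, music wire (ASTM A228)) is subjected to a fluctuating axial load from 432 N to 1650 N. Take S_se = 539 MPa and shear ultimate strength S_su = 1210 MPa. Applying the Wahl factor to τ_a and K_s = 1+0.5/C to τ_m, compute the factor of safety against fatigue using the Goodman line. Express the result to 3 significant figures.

C = D/d = 42.0/8.7 = 4.8276; K_W = (4C−1)/(4C−4)+0.615/C = 1.3233; K_s = 1+0.5/C = 1.1036
F_a = (F_max−F_min)/2 = 609 N; F_m = (F_max+F_min)/2 = 1041 N
τ_a = K_W·8F_aD/(πd³) = 1.3233 × 98.912 = 130.89 MPa
τ_m = K_s·8F_mD/(πd³) = 1.1036 × 169.08 = 186.59 MPa
Goodman: 1/n_f = τ_a/S_se + τ_m/S_su = 130.89/539 + 186.59/1210 = 0.24285 + 0.15420 = 0.39705
n_f = 1/0.39705 = 2.519

2.52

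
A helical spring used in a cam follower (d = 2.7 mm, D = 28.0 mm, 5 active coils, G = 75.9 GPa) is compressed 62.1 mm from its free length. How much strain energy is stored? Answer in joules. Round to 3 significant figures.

8.86 J

k = Gd⁴/(8D³N_a) = (75.9×10³)(2.7⁴)/(8·28.0³·5) = 4.5937 N/mm
U = ½kδ² = 0.5 × 4.5937 × 62.1² = 8857.6 N·mm = 8.8576 J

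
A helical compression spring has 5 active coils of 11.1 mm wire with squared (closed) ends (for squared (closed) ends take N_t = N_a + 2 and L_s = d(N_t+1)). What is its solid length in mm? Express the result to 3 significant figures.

88.8 mm

squared (closed) ends: N_t = N_a + 2 = 5 + 2 = 7
L_s = d·(N_t+1) = 11.1 × 8 = 88.8 mm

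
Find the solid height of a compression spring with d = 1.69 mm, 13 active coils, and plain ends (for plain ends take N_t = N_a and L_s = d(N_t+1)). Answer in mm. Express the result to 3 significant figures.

23.7 mm

plain ends: N_t = N_a = 13
L_s = d·(N_t+1) = 1.69 × 14 = 23.66 mm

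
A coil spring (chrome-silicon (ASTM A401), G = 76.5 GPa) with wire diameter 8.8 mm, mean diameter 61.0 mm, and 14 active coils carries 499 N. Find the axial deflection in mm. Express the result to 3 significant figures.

27.7 mm

k = Gd⁴/(8D³N_a) = (76.5×10³)(8.8⁴)/(8·61.0³·14) = 18.046 N/mm
δ = F/k = 499 / 18.046 = 27.651 mm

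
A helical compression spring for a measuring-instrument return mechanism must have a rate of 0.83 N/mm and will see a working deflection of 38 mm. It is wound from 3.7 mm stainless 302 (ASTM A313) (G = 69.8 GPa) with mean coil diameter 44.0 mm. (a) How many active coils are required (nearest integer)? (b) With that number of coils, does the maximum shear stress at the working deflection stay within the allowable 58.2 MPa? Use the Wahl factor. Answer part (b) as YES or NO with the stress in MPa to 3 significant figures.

N_a = Gd⁴/(8D³k) = (69.8×10³)(3.7⁴)/(8·44.0³·0.83) = 23.13 → N_a = 23
Actual rate k = Gd⁴/(8D³·23) = 0.83462 N/mm
Working load F = kδ = 0.83462·38 = 31.715 N
C = 44.0/3.7 = 11.8919; K_W = (4C−1)/(4C−4)+0.615/C = 1.1206
τ_max = K_W·8FD/(πd³) = 1.1206·70.155 = 78.614 MPa
τ_max > 58.2 MPa → exceeds allowable

(a) 23 coils; (b) NO, τ_max = 78.6 MPa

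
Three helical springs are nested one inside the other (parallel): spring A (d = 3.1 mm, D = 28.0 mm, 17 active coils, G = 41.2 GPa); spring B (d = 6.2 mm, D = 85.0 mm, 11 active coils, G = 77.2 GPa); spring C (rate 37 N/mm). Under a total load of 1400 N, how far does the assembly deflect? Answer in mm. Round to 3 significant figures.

k_A = Gd⁴/(8D³N_a) = (41.2×10³)(3.1⁴)/(8·28.0³·17) = 1.2745 N/mm
k_B = Gd⁴/(8D³N_a) = (77.2×10³)(6.2⁴)/(8·85.0³·11) = 2.1108 N/mm
Parallel: k_eq = 1.2745 + 2.1108 + 37 = 40.385 N/mm
δ = F/k_eq = 1400/40.385 = 34.666 mm

34.7 mm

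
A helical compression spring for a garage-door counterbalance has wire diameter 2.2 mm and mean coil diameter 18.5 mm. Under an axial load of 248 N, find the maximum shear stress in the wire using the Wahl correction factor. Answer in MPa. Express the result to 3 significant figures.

1290 MPa

Spring index C = D/d = 18.5/2.2 = 8.4091
K_W = (4C−1)/(4C−4) + 0.615/C = 32.636/29.636 + 0.0731 = 1.1744
τ₀ = 8FD/(πd³) = 8·248·18.5/(π·2.2³) = 36704/33.452 = 1097.2 MPa
τ_max = K·τ₀ = 1.1744 × 1097.2 = 1288.5 MPa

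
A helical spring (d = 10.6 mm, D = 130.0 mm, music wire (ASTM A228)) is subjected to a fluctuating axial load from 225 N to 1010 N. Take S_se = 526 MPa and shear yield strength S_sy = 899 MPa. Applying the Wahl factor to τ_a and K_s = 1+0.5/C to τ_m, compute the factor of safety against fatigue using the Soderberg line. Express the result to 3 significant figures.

2.32

C = D/d = 130.0/10.6 = 12.2642; K_W = (4C−1)/(4C−4)+0.615/C = 1.1167; K_s = 1+0.5/C = 1.0408
F_a = (F_max−F_min)/2 = 392.5 N; F_m = (F_max+F_min)/2 = 617.5 N
τ_a = K_W·8F_aD/(πd³) = 1.1167 × 109.1 = 121.83 MPa
τ_m = K_s·8F_mD/(πd³) = 1.0408 × 171.63 = 178.63 MPa
Soderberg: 1/n_f = τ_a/S_se + τ_m/S_sy = 121.83/526 + 178.63/899 = 0.23162 + 0.19870 = 0.43032
n_f = 1/0.43032 = 2.324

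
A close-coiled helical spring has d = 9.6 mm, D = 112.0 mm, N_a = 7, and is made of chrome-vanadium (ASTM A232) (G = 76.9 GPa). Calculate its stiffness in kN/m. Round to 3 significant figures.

k = Gd⁴/(8D³N_a) = (76.9×10³ × 9.6⁴) / (8 × 112.0³ × 7)
  = 6.53148e+08 / 7.8676e+07 = 8.3017 N/mm

8.30 kN/m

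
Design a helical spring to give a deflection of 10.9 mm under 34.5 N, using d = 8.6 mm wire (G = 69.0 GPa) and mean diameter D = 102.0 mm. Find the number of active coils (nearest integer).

Required rate k = F/δ = 34.5/10.9 = 3.1651 N/mm
N_a = Gd⁴/(8D³k) = (69.0×10³ × 8.6⁴)/(8 × 102.0³ × 3.1651)
    = 3.77436e+08 / 2.6871e+07 = 14.05 → 14 coils

14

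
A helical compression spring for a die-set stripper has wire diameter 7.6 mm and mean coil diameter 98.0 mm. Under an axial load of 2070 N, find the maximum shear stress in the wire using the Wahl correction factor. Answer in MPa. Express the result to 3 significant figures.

Spring index C = D/d = 98.0/7.6 = 12.8947
K_W = (4C−1)/(4C−4) + 0.615/C = 50.579/47.579 + 0.0477 = 1.1107
τ₀ = 8FD/(πd³) = 8·2070·98.0/(π·7.6³) = 1.62288e+06/1379.1 = 1176.8 MPa
τ_max = K·τ₀ = 1.1107 × 1176.8 = 1307.1 MPa

1310 MPa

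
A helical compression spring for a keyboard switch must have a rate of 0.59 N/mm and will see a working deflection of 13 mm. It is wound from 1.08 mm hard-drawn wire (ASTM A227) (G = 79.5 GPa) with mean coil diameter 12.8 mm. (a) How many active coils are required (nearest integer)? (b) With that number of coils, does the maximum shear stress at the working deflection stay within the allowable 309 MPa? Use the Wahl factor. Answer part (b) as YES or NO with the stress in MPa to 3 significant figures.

(a) 11 coils; (b) YES, τ_max = 221 MPa

N_a = Gd⁴/(8D³k) = (79.5×10³)(1.08⁴)/(8·12.8³·0.59) = 10.93 → N_a = 11
Actual rate k = Gd⁴/(8D³·11) = 0.58607 N/mm
Working load F = kδ = 0.58607·13 = 7.6189 N
C = 12.8/1.08 = 11.8519; K_W = (4C−1)/(4C−4)+0.615/C = 1.1210
τ_max = K_W·8FD/(πd³) = 1.1210·197.14 = 220.99 MPa
τ_max ≤ 309 MPa → acceptable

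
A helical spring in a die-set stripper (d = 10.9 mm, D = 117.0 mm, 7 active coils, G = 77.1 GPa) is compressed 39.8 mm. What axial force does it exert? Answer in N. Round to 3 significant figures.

483 N

k = Gd⁴/(8D³N_a) = (77.1×10³)(10.9⁴)/(8·117.0³·7) = 12.134 N/mm
F = k·δ = 12.134 × 39.8 = 482.95 N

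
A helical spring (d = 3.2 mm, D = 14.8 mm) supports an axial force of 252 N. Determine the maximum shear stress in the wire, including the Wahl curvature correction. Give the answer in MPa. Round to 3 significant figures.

388 MPa

Spring index C = D/d = 14.8/3.2 = 4.6250
K_W = (4C−1)/(4C−4) + 0.615/C = 17.500/14.500 + 0.1330 = 1.3399
τ₀ = 8FD/(πd³) = 8·252·14.8/(π·3.2³) = 29836.8/102.94 = 289.84 MPa
τ_max = K·τ₀ = 1.3399 × 289.84 = 388.34 MPa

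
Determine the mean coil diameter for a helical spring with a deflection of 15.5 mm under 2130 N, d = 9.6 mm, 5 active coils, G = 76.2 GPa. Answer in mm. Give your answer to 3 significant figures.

49.0 mm

Required rate k = F/δ = 2130/15.5 = 137.42 N/mm
D = (Gd⁴/(8N_a·k))^(1/3) = (76.2×10³·9.6⁴/(8·5·137.42))^(1/3)
  = (117742)^(1/3) = 49.0129 mm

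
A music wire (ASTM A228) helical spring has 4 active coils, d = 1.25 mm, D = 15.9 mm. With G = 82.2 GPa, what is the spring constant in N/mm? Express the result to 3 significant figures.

k = Gd⁴/(8D³N_a) = (82.2×10³ × 1.25⁴) / (8 × 15.9³ × 4)
  = 200684 / 128630 = 1.5602 N/mm

1.56 N/mm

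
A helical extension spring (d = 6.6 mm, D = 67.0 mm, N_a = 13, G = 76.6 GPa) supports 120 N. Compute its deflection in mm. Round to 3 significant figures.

k = Gd⁴/(8D³N_a) = (76.6×10³)(6.6⁴)/(8·67.0³·13) = 4.6467 N/mm
δ = F/k = 120 / 4.6467 = 25.825 mm

25.8 mm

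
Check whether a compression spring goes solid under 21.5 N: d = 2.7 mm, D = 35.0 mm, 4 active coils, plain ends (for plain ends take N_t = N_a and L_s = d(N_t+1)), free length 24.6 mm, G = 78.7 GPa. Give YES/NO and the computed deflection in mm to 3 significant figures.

NO, δ = 7.05 mm

k = Gd⁴/(8D³N_a) = (78.7×10³)(2.7⁴)/(8·35.0³·4) = 3.0484 N/mm
N_t = 4; L_s = 2.7·5 = 13.5 mm; δ_solid = L₀ − L_s = 24.6 − 13.5 = 11.1 mm
δ = F/k = 21.5/3.0484 = 7.0528 mm
δ < δ_solid → spring does not go solid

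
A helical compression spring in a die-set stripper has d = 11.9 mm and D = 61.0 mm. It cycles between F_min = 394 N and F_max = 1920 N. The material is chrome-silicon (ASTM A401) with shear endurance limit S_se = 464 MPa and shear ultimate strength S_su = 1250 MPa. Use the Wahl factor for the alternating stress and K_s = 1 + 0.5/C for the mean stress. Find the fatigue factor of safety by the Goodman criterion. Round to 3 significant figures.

C = D/d = 61.0/11.9 = 5.1261; K_W = (4C−1)/(4C−4)+0.615/C = 1.3017; K_s = 1+0.5/C = 1.0975
F_a = (F_max−F_min)/2 = 763 N; F_m = (F_max+F_min)/2 = 1157 N
τ_a = K_W·8F_aD/(πd³) = 1.3017 × 70.332 = 91.555 MPa
τ_m = K_s·8F_mD/(πd³) = 1.0975 × 106.65 = 117.05 MPa
Goodman: 1/n_f = τ_a/S_se + τ_m/S_su = 91.555/464 + 117.05/1250 = 0.19732 + 0.09364 = 0.29096
n_f = 1/0.29096 = 3.437

3.44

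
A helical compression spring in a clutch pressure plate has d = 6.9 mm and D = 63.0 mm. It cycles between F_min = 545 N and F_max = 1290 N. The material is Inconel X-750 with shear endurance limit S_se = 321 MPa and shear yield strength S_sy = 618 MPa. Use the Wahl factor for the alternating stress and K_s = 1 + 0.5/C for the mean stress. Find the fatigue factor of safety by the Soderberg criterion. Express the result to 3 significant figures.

C = D/d = 63.0/6.9 = 9.1304; K_W = (4C−1)/(4C−4)+0.615/C = 1.1596; K_s = 1+0.5/C = 1.0548
F_a = (F_max−F_min)/2 = 372.5 N; F_m = (F_max+F_min)/2 = 917.5 N
τ_a = K_W·8F_aD/(πd³) = 1.1596 × 181.91 = 210.94 MPa
τ_m = K_s·8F_mD/(πd³) = 1.0548 × 448.06 = 472.6 MPa
Soderberg: 1/n_f = τ_a/S_se + τ_m/S_sy = 210.94/321 + 472.6/618 = 0.65715 + 0.76473 = 1.4219
n_f = 1/1.4219 = 0.7033

0.703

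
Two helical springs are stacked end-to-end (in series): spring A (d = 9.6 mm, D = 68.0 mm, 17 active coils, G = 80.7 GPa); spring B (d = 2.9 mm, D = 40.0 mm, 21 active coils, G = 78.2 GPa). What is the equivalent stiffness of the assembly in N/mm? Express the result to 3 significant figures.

k_A = Gd⁴/(8D³N_a) = (80.7×10³)(9.6⁴)/(8·68.0³·17) = 16.028 N/mm
k_B = Gd⁴/(8D³N_a) = (78.2×10³)(2.9⁴)/(8·40.0³·21) = 0.51441 N/mm
Series: 1/k_eq = 1/16.028 + 1/0.51441 = 2.0064; k_eq = 0.49841 N/mm

0.498 N/mm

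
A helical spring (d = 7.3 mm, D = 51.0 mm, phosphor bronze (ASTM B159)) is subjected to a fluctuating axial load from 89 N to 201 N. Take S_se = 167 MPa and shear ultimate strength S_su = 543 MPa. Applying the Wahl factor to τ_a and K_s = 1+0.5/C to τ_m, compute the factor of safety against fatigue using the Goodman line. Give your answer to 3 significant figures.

C = D/d = 51.0/7.3 = 6.9863; K_W = (4C−1)/(4C−4)+0.615/C = 1.2133; K_s = 1+0.5/C = 1.0716
F_a = (F_max−F_min)/2 = 56 N; F_m = (F_max+F_min)/2 = 145 N
τ_a = K_W·8F_aD/(πd³) = 1.2133 × 18.695 = 22.683 MPa
τ_m = K_s·8F_mD/(πd³) = 1.0716 × 48.407 = 51.872 MPa
Goodman: 1/n_f = τ_a/S_se + τ_m/S_su = 22.683/167 + 51.872/543 = 0.13583 + 0.09553 = 0.23136
n_f = 1/0.23136 = 4.322

4.32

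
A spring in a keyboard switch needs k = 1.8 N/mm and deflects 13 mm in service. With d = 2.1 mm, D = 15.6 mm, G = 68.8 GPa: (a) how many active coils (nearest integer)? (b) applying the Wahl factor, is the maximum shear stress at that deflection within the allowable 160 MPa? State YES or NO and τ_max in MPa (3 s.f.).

N_a = Gd⁴/(8D³k) = (68.8×10³)(2.1⁴)/(8·15.6³·1.8) = 24.48 → N_a = 24
Actual rate k = Gd⁴/(8D³·24) = 1.8357 N/mm
Working load F = kδ = 1.8357·13 = 23.863 N
C = 15.6/2.1 = 7.4286; K_W = (4C−1)/(4C−4)+0.615/C = 1.1995
τ_max = K_W·8FD/(πd³) = 1.1995·102.36 = 122.78 MPa
τ_max ≤ 160 MPa → acceptable

(a) 24 coils; (b) YES, τ_max = 123 MPa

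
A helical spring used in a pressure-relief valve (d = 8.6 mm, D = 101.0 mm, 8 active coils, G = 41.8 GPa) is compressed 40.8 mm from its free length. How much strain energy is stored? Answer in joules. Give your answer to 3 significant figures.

2.89 J

k = Gd⁴/(8D³N_a) = (41.8×10³)(8.6⁴)/(8·101.0³·8) = 3.4676 N/mm
U = ½kδ² = 0.5 × 3.4676 × 40.8² = 2886.1 N·mm = 2.8861 J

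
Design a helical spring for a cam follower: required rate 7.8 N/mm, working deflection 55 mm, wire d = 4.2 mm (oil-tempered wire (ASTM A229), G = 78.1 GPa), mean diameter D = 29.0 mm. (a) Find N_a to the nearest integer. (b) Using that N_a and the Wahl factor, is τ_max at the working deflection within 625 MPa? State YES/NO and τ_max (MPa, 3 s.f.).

N_a = Gd⁴/(8D³k) = (78.1×10³)(4.2⁴)/(8·29.0³·7.8) = 15.97 → N_a = 16
Actual rate k = Gd⁴/(8D³·16) = 7.7847 N/mm
Working load F = kδ = 7.7847·55 = 428.16 N
C = 29.0/4.2 = 6.9048; K_W = (4C−1)/(4C−4)+0.615/C = 1.2161
τ_max = K_W·8FD/(πd³) = 1.2161·426.77 = 518.99 MPa
τ_max ≤ 625 MPa → acceptable

(a) 16 coils; (b) YES, τ_max = 519 MPa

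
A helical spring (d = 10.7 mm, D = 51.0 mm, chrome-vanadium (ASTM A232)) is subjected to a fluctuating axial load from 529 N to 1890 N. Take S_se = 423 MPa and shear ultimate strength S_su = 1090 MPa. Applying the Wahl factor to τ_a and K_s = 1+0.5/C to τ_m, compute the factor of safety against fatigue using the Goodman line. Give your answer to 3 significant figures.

C = D/d = 51.0/10.7 = 4.7664; K_W = (4C−1)/(4C−4)+0.615/C = 1.3282; K_s = 1+0.5/C = 1.1049
F_a = (F_max−F_min)/2 = 680.5 N; F_m = (F_max+F_min)/2 = 1209.5 N
τ_a = K_W·8F_aD/(πd³) = 1.3282 × 72.142 = 95.816 MPa
τ_m = K_s·8F_mD/(πd³) = 1.1049 × 128.22 = 141.67 MPa
Goodman: 1/n_f = τ_a/S_se + τ_m/S_su = 95.816/423 + 141.67/1090 = 0.22652 + 0.12998 = 0.35649
n_f = 1/0.35649 = 2.805

2.81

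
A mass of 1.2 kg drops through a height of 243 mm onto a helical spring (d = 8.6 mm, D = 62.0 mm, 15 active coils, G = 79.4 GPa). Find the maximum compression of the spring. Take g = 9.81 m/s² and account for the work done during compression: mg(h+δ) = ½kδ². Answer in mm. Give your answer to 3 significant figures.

k = Gd⁴/(8D³N_a) = (79.4×10³)(8.6⁴)/(8·62.0³·15) = 15.187 N/mm
W = mg = 1.2 × 9.81 = 11.772 N
½kδ² − Wδ − Wh = 0 → δ = (W + √(W² + 2kWh))/k
δ = (11.772 + √(138.58 + 86884.9))/15.187 = (11.772 + 295)/15.187 = 20.2 mm

20.2 mm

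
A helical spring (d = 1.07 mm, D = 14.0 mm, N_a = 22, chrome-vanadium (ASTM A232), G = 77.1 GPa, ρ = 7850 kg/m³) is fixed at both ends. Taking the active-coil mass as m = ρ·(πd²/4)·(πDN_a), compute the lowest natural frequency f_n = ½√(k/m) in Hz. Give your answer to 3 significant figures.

87.5 Hz

k = Gd⁴/(8D³N_a) = (77.1×10³)(1.07⁴)/(8·14.0³·22) = 0.20926 N/mm = 209.26 N/m
Wire length L = πDN_a = π·14.0·22 = 967.61 mm
m = ρ·(πd²/4)·L = 7850 × 0.8992×10⁻⁶ m² × 0.96761 m = 0.0068301 kg
f_n = ½√(k/m) = 0.5·√(209.26/0.0068301) = 0.5·√(30638) = 87.519 Hz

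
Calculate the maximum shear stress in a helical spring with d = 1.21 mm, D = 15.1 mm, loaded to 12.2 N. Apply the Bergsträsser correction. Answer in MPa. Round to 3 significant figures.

293 MPa

Spring index C = D/d = 15.1/1.21 = 12.4793
K_B = (4C+2)/(4C−3) = 51.917/46.917 = 1.1066
τ₀ = 8FD/(πd³) = 8·12.2·15.1/(π·1.21³) = 1473.76/5.5655 = 264.8 MPa
τ_max = K·τ₀ = 1.1066 × 264.8 = 293.02 MPa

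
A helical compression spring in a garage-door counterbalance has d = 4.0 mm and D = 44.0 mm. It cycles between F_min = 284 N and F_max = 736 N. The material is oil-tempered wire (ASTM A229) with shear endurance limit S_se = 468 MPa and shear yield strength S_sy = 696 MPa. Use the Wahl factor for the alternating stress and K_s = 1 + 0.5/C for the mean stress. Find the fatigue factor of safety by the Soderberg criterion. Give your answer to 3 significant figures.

C = D/d = 44.0/4.0 = 11.0000; K_W = (4C−1)/(4C−4)+0.615/C = 1.1309; K_s = 1+0.5/C = 1.0455
F_a = (F_max−F_min)/2 = 226 N; F_m = (F_max+F_min)/2 = 510 N
τ_a = K_W·8F_aD/(πd³) = 1.1309 × 395.66 = 447.45 MPa
τ_m = K_s·8F_mD/(πd³) = 1.0455 × 892.86 = 933.44 MPa
Soderberg: 1/n_f = τ_a/S_se + τ_m/S_sy = 447.45/468 + 933.44/696 = 0.95610 + 1.34115 = 2.2973
n_f = 1/2.2973 = 0.4353

0.435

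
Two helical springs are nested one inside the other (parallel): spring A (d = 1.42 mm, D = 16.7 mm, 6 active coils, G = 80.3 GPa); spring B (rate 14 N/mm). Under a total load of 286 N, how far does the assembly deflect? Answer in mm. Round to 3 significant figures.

k_A = Gd⁴/(8D³N_a) = (80.3×10³)(1.42⁴)/(8·16.7³·6) = 1.4604 N/mm
Parallel: k_eq = 1.4604 + 14 = 15.46 N/mm
δ = F/k_eq = 286/15.46 = 18.499 mm

18.5 mm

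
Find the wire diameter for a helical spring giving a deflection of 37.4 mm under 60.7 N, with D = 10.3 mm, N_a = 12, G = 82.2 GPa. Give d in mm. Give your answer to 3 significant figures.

Required rate k = F/δ = 60.7/37.4 = 1.623 N/mm
d = (8D³N_a·k / G)^(1/4) = (8·10.3³·12·1.623 / (82.2×10³))^0.25
  = (2.0712)^0.25 = 1.1997 mm

1.20 mm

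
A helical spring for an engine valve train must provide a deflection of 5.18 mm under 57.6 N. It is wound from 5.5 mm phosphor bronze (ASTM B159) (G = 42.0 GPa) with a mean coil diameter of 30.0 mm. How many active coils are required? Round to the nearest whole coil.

Required rate k = F/δ = 57.6/5.18 = 11.12 N/mm
N_a = Gd⁴/(8D³k) = (42.0×10³ × 5.5⁴)/(8 × 30.0³ × 11.12)
    = 3.84326e+07 / 2.40185e+06 = 16 → 16 coils

16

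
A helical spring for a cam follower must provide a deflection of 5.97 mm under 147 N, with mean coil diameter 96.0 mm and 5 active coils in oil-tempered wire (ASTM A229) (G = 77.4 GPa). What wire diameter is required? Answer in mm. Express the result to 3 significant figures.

10.3 mm

Required rate k = F/δ = 147/5.97 = 24.623 N/mm
d = (8D³N_a·k / G)^(1/4) = (8·96.0³·5·24.623 / (77.4×10³))^0.25
  = (11258)^0.25 = 10.3008 mm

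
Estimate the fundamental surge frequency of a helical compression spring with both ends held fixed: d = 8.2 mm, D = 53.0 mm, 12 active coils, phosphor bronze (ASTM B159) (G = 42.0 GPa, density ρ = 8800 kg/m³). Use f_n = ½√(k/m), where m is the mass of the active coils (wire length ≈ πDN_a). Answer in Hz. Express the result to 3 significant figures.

59.8 Hz

k = Gd⁴/(8D³N_a) = (42.0×10³)(8.2⁴)/(8·53.0³·12) = 13.286 N/mm = 13286 N/m
Wire length L = πDN_a = π·53.0·12 = 1998.1 mm
m = ρ·(πd²/4)·L = 8800 × 52.81×10⁻⁶ m² × 1.9981 m = 0.92855 kg
f_n = ½√(k/m) = 0.5·√(13286/0.92855) = 0.5·√(14309) = 59.809 Hz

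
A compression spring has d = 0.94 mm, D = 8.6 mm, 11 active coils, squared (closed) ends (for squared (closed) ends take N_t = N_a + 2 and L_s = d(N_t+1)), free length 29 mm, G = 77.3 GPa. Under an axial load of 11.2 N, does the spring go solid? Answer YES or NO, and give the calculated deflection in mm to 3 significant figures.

k = Gd⁴/(8D³N_a) = (77.3×10³)(0.94⁴)/(8·8.6³·11) = 1.0782 N/mm
N_t = 13; L_s = 0.94·14 = 13.16 mm; δ_solid = L₀ − L_s = 29 − 13.16 = 15.84 mm
δ = F/k = 11.2/1.0782 = 10.387 mm
δ < δ_solid → spring does not go solid

NO, δ = 10.4 mm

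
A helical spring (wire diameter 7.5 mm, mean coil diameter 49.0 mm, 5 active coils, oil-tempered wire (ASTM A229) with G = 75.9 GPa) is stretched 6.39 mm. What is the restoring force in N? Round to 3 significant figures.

k = Gd⁴/(8D³N_a) = (75.9×10³)(7.5⁴)/(8·49.0³·5) = 51.032 N/mm
F = k·δ = 51.032 × 6.39 = 326.09 N

326 N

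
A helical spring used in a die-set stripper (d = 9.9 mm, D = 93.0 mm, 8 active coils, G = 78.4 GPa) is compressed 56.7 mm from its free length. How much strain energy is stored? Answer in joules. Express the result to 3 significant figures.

k = Gd⁴/(8D³N_a) = (78.4×10³)(9.9⁴)/(8·93.0³·8) = 14.629 N/mm
U = ½kδ² = 0.5 × 14.629 × 56.7² = 23516 N·mm = 23.516 J

23.5 J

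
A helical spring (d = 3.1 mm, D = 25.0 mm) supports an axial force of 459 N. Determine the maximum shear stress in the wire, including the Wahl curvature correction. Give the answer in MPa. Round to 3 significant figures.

Spring index C = D/d = 25.0/3.1 = 8.0645
K_W = (4C−1)/(4C−4) + 0.615/C = 31.258/28.258 + 0.0763 = 1.1824
τ₀ = 8FD/(πd³) = 8·459·25.0/(π·3.1³) = 91800/93.591 = 980.86 MPa
τ_max = K·τ₀ = 1.1824 × 980.86 = 1159.8 MPa

1160 MPa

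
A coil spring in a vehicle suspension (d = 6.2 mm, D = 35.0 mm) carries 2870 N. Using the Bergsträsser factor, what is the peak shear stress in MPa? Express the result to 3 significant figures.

Spring index C = D/d = 35.0/6.2 = 5.6452
K_B = (4C+2)/(4C−3) = 24.581/19.581 = 1.2554
τ₀ = 8FD/(πd³) = 8·2870·35.0/(π·6.2³) = 803600/748.73 = 1073.3 MPa
τ_max = K·τ₀ = 1.2554 × 1073.3 = 1347.4 MPa

1350 MPa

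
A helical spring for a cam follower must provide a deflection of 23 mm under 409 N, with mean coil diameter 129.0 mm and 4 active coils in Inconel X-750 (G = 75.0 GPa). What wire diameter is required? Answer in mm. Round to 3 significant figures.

11.3 mm

Required rate k = F/δ = 409/23 = 17.783 N/mm
d = (8D³N_a·k / G)^(1/4) = (8·129.0³·4·17.783 / (75.0×10³))^0.25
  = (16287)^0.25 = 11.2970 mm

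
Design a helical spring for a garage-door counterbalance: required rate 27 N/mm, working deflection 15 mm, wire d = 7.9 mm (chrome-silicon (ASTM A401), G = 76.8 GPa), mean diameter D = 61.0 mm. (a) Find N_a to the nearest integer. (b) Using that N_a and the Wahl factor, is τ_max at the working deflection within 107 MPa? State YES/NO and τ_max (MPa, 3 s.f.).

(a) 6 coils; (b) NO, τ_max = 155 MPa

N_a = Gd⁴/(8D³k) = (76.8×10³)(7.9⁴)/(8·61.0³·27) = 6.101 → N_a = 6
Actual rate k = Gd⁴/(8D³·6) = 27.456 N/mm
Working load F = kδ = 27.456·15 = 411.84 N
C = 61.0/7.9 = 7.7215; K_W = (4C−1)/(4C−4)+0.615/C = 1.1912
τ_max = K_W·8FD/(πd³) = 1.1912·129.75 = 154.57 MPa
τ_max > 107 MPa → exceeds allowable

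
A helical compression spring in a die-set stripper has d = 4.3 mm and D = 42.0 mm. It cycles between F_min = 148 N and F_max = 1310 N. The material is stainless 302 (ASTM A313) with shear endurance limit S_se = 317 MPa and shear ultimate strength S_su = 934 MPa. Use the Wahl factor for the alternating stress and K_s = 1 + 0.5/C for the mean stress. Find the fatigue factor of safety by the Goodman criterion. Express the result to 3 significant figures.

0.254

C = D/d = 42.0/4.3 = 9.7674; K_W = (4C−1)/(4C−4)+0.615/C = 1.1485; K_s = 1+0.5/C = 1.0512
F_a = (F_max−F_min)/2 = 581 N; F_m = (F_max+F_min)/2 = 729 N
τ_a = K_W·8F_aD/(πd³) = 1.1485 × 781.56 = 897.62 MPa
τ_m = K_s·8F_mD/(πd³) = 1.0512 × 980.64 = 1030.8 MPa
Goodman: 1/n_f = τ_a/S_se + τ_m/S_su = 897.62/317 + 1030.8/934 = 2.83162 + 1.10369 = 3.9353
n_f = 1/3.9353 = 0.2541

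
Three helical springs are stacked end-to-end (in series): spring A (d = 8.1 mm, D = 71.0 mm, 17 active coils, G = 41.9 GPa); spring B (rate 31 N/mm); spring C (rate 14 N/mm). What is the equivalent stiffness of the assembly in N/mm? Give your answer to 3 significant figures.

2.68 N/mm

k_A = Gd⁴/(8D³N_a) = (41.9×10³)(8.1⁴)/(8·71.0³·17) = 3.7054 N/mm
Series: 1/k_eq = 1/3.7054 + 1/31 + 1/14 = 0.37356; k_eq = 2.6769 N/mm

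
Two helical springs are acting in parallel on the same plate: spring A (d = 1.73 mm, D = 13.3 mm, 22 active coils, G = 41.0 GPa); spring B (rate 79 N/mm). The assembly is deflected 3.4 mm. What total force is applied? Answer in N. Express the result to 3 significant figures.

272 N

k_A = Gd⁴/(8D³N_a) = (41.0×10³)(1.73⁴)/(8·13.3³·22) = 0.88695 N/mm
Parallel: k_eq = 0.88695 + 79 = 79.887 N/mm
F = k_eq·δ = 79.887·3.4 = 271.62 N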